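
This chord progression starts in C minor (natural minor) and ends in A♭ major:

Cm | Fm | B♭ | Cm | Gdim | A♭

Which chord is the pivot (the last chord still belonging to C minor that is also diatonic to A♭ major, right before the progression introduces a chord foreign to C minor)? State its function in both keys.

Chords diatonic to C minor: Cm, Ddim, E♭, Fm, Gm, A♭, B♭.
Reading the progression, the first chord not in that set is Gdim, so the modulation leaves C minor there.
The chord immediately before Gdim is Cm, which is diatonic to both keys: i in C minor and iii in A♭ major.

Cm — i in C minor, iii in A♭ major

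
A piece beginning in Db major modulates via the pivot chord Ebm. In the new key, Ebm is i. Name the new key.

Eb minor

The numeral i denotes a minor triad on scale degree 1. With Eb on degree 1, the tonic of the new key is Eb.
Degree 1 carries a minor triad in minor keys, so the destination is Eb minor.
Check: the diatonic triads of Eb minor (natural minor) are Ebm (i), Fdim (ii°), Gb (III), Abm (iv), Bbm (v), Cb (VI), Db (VII) — Ebm is indeed i.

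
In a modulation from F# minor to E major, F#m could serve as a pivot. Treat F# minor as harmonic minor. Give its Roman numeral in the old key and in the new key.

i in F# minor; ii in E major

The scale of F# minor (harmonic minor) is F# G# A B C# D E#; F# is degree 1, and the triad built there (F#-A-C#) is minor, so it is i.
The scale of E major is E F# G# A B C# D#; F# is degree 2, and the triad built there (F#-A-C#) is minor, so it is ii.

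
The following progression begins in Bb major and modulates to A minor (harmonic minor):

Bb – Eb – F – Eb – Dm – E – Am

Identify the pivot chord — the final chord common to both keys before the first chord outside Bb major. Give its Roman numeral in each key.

Chords diatonic to Bb major: Bb, Cm, Dm, Eb, F, Gm, Adim.
Reading the progression, the first chord not in that set is E, so the modulation leaves Bb major there.
The chord immediately before E is Dm, which is diatonic to both keys: iii in Bb major and iv in A minor.

Dm — iii in Bb major, iv in A minor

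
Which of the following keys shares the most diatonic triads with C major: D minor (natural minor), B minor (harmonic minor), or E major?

Triads of C major: C major (I), D minor (ii), E minor (iii), F major (IV), G major (V), A minor (vi), B diminished (vii°).
D minor (natural minor) shares 4: C, Dm, F, Am.
B minor (harmonic minor) shares 2: Em, G.
E major shares 0: none.
The most common triads (4) are shared with D minor.

D minor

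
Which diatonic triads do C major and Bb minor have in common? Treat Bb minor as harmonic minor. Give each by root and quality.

Triads in C major: C (I), Dm (ii), Em (iii), F (IV), G (V), Am (vi), Bdim (vii°).
Triads in Bb minor (harmonic minor): Bbm (i), Cdim (ii°), Dbaug (III+), Ebm (iv), F (V), Gb (VI), Adim (vii°).
Shared triads with their functions: F (IV in C major, V in Bb minor).

F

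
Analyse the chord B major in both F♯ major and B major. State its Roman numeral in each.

IV in F♯ major; I in B major

The scale of F♯ major is F♯ G♯ A♯ B C♯ D♯ E♯; B is degree 4, and the triad built there (B-D♯-F♯) is major, so it is IV.
The scale of B major is B C♯ D♯ E F♯ G♯ A♯; B is degree 1, and the triad built there (B-D♯-F♯) is major, so it is I.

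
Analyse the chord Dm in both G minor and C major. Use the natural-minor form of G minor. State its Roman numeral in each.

The scale of G minor (natural minor) is G A Bb C D Eb F; D is degree 5, and the triad built there (D-F-A) is minor, so it is v.
The scale of C major is C D E F G A B; D is degree 2, and the triad built there (D-F-A) is minor, so it is ii.

v in G minor; ii in C major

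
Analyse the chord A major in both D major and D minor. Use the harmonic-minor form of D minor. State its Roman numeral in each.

V in D major; V in D minor

The scale of D major is D E F♯ G A B C♯; A is degree 5, and the triad built there (A-C♯-E) is major, so it is V.
The scale of D minor (harmonic minor) is D E F G A B♭ C♯; A is degree 5, and the triad built there (A-C♯-E) is major, so it is V.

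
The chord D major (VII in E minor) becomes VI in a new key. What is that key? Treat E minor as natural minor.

The numeral VI denotes a major triad on scale degree 6. With D on degree 6, the tonic of the new key is F#.
Degree 6 carries a major triad in minor keys, so the destination is F# minor.
Check: the diatonic triads of F# minor (natural minor) are F#m (i), G#dim (ii°), A (III), Bm (iv), C#m (v), D (VI), E (VII) — D major is indeed VI.

F# minor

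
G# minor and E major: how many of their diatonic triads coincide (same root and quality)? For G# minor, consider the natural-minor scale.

4

Diatonic triads of G# minor (natural minor): G#m (i), A#dim (ii°), B (III), C#m (iv), D#m (v), E (VI), F# (VII).
Diatonic triads of E major: E (I), F#m (ii), G#m (iii), A (IV), B (V), C#m (vi), D#dim (vii°).
Matching root and quality in both lists: G#m, B, C#m, E.
That gives 4 common triads.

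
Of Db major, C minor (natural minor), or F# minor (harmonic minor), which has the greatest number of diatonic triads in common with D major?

Triads of D major: D major (I), E minor (ii), F# minor (iii), G major (IV), A major (V), B minor (vi), C# diminished (vii°).
Db major shares 0: none.
C minor (natural minor) shares 0: none.
F# minor (harmonic minor) shares 3: D, F#m, Bm.
The most common triads (3) are shared with F# minor.

F# minor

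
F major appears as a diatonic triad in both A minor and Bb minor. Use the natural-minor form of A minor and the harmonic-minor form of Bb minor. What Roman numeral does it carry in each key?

VI in A minor; V in Bb minor

The scale of A minor (natural minor) is A B C D E F G; F is degree 6, and the triad built there (F-A-C) is major, so it is VI.
The scale of Bb minor (harmonic minor) is Bb C Db Eb F Gb A; F is degree 5, and the triad built there (F-A-C) is major, so it is V.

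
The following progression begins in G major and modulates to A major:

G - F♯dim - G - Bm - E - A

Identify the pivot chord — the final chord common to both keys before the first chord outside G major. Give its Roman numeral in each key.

Chords diatonic to G major: G, Am, Bm, C, D, Em, F♯dim.
Reading the progression, the first chord not in that set is E, so the modulation leaves G major there.
The chord immediately before E is Bm, which is diatonic to both keys: iii in G major and ii in A major.

Bm — iii in G major, ii in A major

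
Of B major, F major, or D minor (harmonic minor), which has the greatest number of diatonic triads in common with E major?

B major

Triads of E major: E major (I), F# minor (ii), G# minor (iii), A major (IV), B major (V), C# minor (vi), D# diminished (vii°).
B major shares 4: E, G#m, B, C#m.
F major shares 0: none.
D minor (harmonic minor) shares 1: A.
The most common triads (4) are shared with B major.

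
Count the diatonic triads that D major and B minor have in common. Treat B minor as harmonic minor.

4

Diatonic triads of D major: D (I), Em (ii), F♯m (iii), G (IV), A (V), Bm (vi), C♯dim (vii°).
Diatonic triads of B minor (harmonic minor): Bm (i), C♯dim (ii°), Daug (III+), Em (iv), F♯ (V), G (VI), A♯dim (vii°).
Matching root and quality in both lists: Em, G, Bm, C♯dim.
That gives 4 common triads.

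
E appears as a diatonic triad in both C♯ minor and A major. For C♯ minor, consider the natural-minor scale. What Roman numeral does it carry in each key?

III in C♯ minor; V in A major

The scale of C♯ minor (natural minor) is C♯ D♯ E F♯ G♯ A B; E is degree 3, and the triad built there (E-G♯-B) is major, so it is III.
The scale of A major is A B C♯ D E F♯ G♯; E is degree 5, and the triad built there (E-G♯-B) is major, so it is V.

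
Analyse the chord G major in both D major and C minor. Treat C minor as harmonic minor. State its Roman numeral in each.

IV in D major; V in C minor

The scale of D major is D E F♯ G A B C♯; G is degree 4, and the triad built there (G-B-D) is major, so it is IV.
The scale of C minor (harmonic minor) is C D E♭ F G A♭ B; G is degree 5, and the triad built there (G-B-D) is major, so it is V.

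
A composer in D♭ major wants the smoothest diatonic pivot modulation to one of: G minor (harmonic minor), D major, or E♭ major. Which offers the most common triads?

Triads of D♭ major: D♭ major (I), E♭ minor (ii), F minor (iii), G♭ major (IV), A♭ major (V), B♭ minor (vi), C diminished (vii°).
G minor (harmonic minor) shares 0: none.
D major shares 0: none.
E♭ major shares 2: Fm, A♭.
The most common triads (2) are shared with E♭ major.

E♭ major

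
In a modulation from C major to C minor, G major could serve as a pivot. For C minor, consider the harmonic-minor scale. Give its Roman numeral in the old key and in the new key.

The scale of C major is C D E F G A B; G is degree 5, and the triad built there (G-B-D) is major, so it is V.
The scale of C minor (harmonic minor) is C D Eb F G Ab B; G is degree 5, and the triad built there (G-B-D) is major, so it is V.

V in C major; V in C minor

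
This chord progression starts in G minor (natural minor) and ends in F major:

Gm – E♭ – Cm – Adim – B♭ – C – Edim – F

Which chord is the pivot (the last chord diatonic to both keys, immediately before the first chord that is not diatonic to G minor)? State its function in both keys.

Chords diatonic to G minor: Gm, Adim, B♭, Cm, Dm, E♭, F.
Reading the progression, the first chord not in that set is C, so the modulation leaves G minor there.
The chord immediately before C is B♭, which is diatonic to both keys: III in G minor and IV in F major.

B♭ — III in G minor, IV in F major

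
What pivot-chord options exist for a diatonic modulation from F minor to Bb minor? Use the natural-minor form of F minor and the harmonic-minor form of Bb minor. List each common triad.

Bbm

Triads in F minor (natural minor): F minor (i), G diminished (ii°), Ab major (III), Bb minor (iv), C minor (v), Db major (VI), Eb major (VII).
Triads in Bb minor (harmonic minor): Bb minor (i), C diminished (ii°), Db augmented (III+), Eb minor (iv), F major (V), Gb major (VI), A diminished (vii°).
Shared triads with their functions: Bb minor (iv in F minor, i in Bb minor).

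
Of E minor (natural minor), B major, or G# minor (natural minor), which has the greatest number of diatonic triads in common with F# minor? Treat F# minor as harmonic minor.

Triads of F# minor (harmonic minor): F# minor (i), G# diminished (ii°), A augmented (III+), B minor (iv), C# major (V), D major (VI), E# diminished (vii°).
E minor (natural minor) shares 2: Bm, D.
B major shares 0: none.
G# minor (natural minor) shares 0: none.
The most common triads (2) are shared with E minor.

E minor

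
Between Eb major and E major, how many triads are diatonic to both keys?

0

Diatonic triads of Eb major: Eb (I), Fm (ii), Gm (iii), Ab (IV), Bb (V), Cm (vi), Ddim (vii°).
Diatonic triads of E major: E (I), F#m (ii), G#m (iii), A (IV), B (V), C#m (vi), D#dim (vii°).
No triad has the same root and quality in both keys.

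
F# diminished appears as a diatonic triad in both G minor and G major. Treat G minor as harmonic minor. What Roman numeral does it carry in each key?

The scale of G minor (harmonic minor) is G A Bb C D Eb F#; F# is degree 7, and the triad built there (F#-A-C) is diminished, so it is vii°.
The scale of G major is G A B C D E F#; F# is degree 7, and the triad built there (F#-A-C) is diminished, so it is vii°.

vii° in G minor; vii° in G major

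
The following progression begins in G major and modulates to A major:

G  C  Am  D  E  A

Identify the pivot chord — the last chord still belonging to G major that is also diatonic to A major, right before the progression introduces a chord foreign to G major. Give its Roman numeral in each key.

D — V in G major, IV in A major

Chords diatonic to G major: G, Am, Bm, C, D, Em, F#dim.
Reading the progression, the first chord not in that set is E, so the modulation leaves G major there.
The chord immediately before E is D, which is diatonic to both keys: V in G major and IV in A major.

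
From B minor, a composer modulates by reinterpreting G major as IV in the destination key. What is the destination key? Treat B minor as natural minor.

The numeral IV denotes a major triad on scale degree 4. With G on degree 4, the tonic of the new key is D.
Degree 4 carries a major triad in major keys, so the destination is D major.
Check: the diatonic triads of D major are D (I), Em (ii), F#m (iii), G (IV), A (V), Bm (vi), C#dim (vii°) — G major is indeed IV.

D major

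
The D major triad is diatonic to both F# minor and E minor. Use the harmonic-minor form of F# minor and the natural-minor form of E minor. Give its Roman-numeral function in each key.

The scale of F# minor (harmonic minor) is F# G# A B C# D E#; D is degree 6, and the triad built there (D-F#-A) is major, so it is VI.
The scale of E minor (natural minor) is E F# G A B C D; D is degree 7, and the triad built there (D-F#-A) is major, so it is VII.

VI in F# minor; VII in E minor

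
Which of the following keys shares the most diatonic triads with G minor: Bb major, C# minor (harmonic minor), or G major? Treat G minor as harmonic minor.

Bb major

Triads of G minor (harmonic minor): Gm (i), Adim (ii°), Bbaug (III+), Cm (iv), D (V), Eb (VI), F#dim (vii°).
Bb major shares 4: Gm, Adim, Cm, Eb.
C# minor (harmonic minor) shares 0: none.
G major shares 2: D, F#dim.
The most common triads (4) are shared with Bb major.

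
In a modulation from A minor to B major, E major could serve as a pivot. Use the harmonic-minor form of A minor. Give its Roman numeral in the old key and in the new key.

The scale of A minor (harmonic minor) is A B C D E F G♯; E is degree 5, and the triad built there (E-G♯-B) is major, so it is V.
The scale of B major is B C♯ D♯ E F♯ G♯ A♯; E is degree 4, and the triad built there (E-G♯-B) is major, so it is IV.

V in A minor; IV in B major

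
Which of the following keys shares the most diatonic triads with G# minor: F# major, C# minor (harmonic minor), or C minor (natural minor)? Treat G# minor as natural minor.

F# major

Triads of G# minor (natural minor): G# minor (i), A# diminished (ii°), B major (III), C# minor (iv), D# minor (v), E major (VI), F# major (VII).
F# major shares 4: G#m, B, D#m, F#.
C# minor (harmonic minor) shares 1: C#m.
C minor (natural minor) shares 0: none.
The most common triads (4) are shared with F# major.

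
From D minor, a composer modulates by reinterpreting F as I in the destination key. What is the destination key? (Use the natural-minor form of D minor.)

F major

The numeral I denotes a major triad on scale degree 1. With F on degree 1, the tonic of the new key is F.
Degree 1 carries a major triad in major keys, so the destination is F major.
Check: the diatonic triads of F major are F (I), Gm (ii), Am (iii), Bb (IV), C (V), Dm (vi), Edim (vii°) — F is indeed I.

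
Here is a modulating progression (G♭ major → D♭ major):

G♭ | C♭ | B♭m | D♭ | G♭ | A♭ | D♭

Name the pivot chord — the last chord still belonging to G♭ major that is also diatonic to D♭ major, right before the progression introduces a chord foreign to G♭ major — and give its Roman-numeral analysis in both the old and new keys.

Chords diatonic to G♭ major: G♭, A♭m, B♭m, C♭, D♭, E♭m, Fdim.
Reading the progression, the first chord not in that set is A♭, so the modulation leaves G♭ major there.
The chord immediately before A♭ is G♭, which is diatonic to both keys: I in G♭ major and IV in D♭ major.

G♭ — I in G♭ major, IV in D♭ major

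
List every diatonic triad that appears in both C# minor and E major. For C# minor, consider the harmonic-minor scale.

C#m, D#dim, F#m, A

Triads in C# minor (harmonic minor): C#m (i), D#dim (ii°), Eaug (III+), F#m (iv), G# (V), A (VI), B#dim (vii°).
Triads in E major: E (I), F#m (ii), G#m (iii), A (IV), B (V), C#m (vi), D#dim (vii°).
Shared triads with their functions: C#m (i in C# minor, vi in E major); D#dim (ii° in C# minor, vii° in E major); F#m (iv in C# minor, ii in E major); A (VI in C# minor, IV in E major).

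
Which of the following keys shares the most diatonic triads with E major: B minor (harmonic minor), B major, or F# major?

Triads of E major: E major (I), F# minor (ii), G# minor (iii), A major (IV), B major (V), C# minor (vi), D# diminished (vii°).
B minor (harmonic minor) shares 0: none.
B major shares 4: E, G#m, B, C#m.
F# major shares 2: G#m, B.
The most common triads (4) are shared with B major.

B major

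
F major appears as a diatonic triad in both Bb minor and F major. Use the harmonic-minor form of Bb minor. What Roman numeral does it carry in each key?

V in Bb minor; I in F major

The scale of Bb minor (harmonic minor) is Bb C Db Eb F Gb A; F is degree 5, and the triad built there (F-A-C) is major, so it is V.
The scale of F major is F G A Bb C D E; F is degree 1, and the triad built there (F-A-C) is major, so it is I.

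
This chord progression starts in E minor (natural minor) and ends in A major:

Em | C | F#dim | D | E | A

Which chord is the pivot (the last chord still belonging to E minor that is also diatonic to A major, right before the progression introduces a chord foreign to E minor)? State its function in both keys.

Chords diatonic to E minor: Em, F#dim, G, Am, Bm, C, D.
Reading the progression, the first chord not in that set is E, so the modulation leaves E minor there.
The chord immediately before E is D, which is diatonic to both keys: VII in E minor and IV in A major.

D — VII in E minor, IV in A major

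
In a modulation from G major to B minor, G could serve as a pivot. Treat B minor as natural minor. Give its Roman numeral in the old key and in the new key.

The scale of G major is G A B C D E F#; G is degree 1, and the triad built there (G-B-D) is major, so it is I.
The scale of B minor (natural minor) is B C# D E F# G A; G is degree 6, and the triad built there (G-B-D) is major, so it is VI.

I in G major; VI in B minor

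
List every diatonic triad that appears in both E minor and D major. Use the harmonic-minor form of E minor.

Em

Triads in E minor (harmonic minor): Em (i), F♯dim (ii°), Gaug (III+), Am (iv), B (V), C (VI), D♯dim (vii°).
Triads in D major: D (I), Em (ii), F♯m (iii), G (IV), A (V), Bm (vi), C♯dim (vii°).
Shared triads with their functions: Em (i in E minor, ii in D major).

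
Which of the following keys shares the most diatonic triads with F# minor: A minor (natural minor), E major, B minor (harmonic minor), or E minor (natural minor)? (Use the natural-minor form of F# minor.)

E major

Triads of F# minor (natural minor): F# minor (i), G# diminished (ii°), A major (III), B minor (iv), C# minor (v), D major (VI), E major (VII).
A minor (natural minor) shares 0: none.
E major shares 4: F#m, A, C#m, E.
B minor (harmonic minor) shares 1: Bm.
E minor (natural minor) shares 2: Bm, D.
The most common triads (4) are shared with E major.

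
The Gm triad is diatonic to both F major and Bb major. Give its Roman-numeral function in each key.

ii in F major; vi in Bb major

The scale of F major is F G A Bb C D E; G is degree 2, and the triad built there (G-Bb-D) is minor, so it is ii.
The scale of Bb major is Bb C D Eb F G A; G is degree 6, and the triad built there (G-Bb-D) is minor, so it is vi.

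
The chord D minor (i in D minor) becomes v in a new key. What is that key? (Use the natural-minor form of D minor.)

The numeral v denotes a minor triad on scale degree 5. With D on degree 5, the tonic of the new key is G.
Degree 5 carries a minor triad in natural-minor keys, so the destination is G minor.
Check: the diatonic triads of G minor (natural minor) are Gm (i), Adim (ii°), B♭ (III), Cm (iv), Dm (v), E♭ (VI), F (VII) — D minor is indeed v.

G minor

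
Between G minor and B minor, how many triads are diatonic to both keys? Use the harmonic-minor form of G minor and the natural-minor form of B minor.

Diatonic triads of G minor (harmonic minor): G minor (i), A diminished (ii°), B♭ augmented (III+), C minor (iv), D major (V), E♭ major (VI), F♯ diminished (vii°).
Diatonic triads of B minor (natural minor): B minor (i), C♯ diminished (ii°), D major (III), E minor (iv), F♯ minor (v), G major (VI), A major (VII).
Matching root and quality in both lists: D major.
That gives 1 common triad.

1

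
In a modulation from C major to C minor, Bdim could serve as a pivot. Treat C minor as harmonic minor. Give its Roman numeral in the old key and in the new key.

The scale of C major is C D E F G A B; B is degree 7, and the triad built there (B-D-F) is diminished, so it is vii°.
The scale of C minor (harmonic minor) is C D Eb F G Ab B; B is degree 7, and the triad built there (B-D-F) is diminished, so it is vii°.

vii° in C major; vii° in C minor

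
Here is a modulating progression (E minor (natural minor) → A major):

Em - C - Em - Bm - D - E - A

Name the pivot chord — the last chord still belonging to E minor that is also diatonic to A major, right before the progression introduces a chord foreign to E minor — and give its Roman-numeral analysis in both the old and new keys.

D — VII in E minor, IV in A major

Chords diatonic to E minor: Em, F#dim, G, Am, Bm, C, D.
Reading the progression, the first chord not in that set is E, so the modulation leaves E minor there.
The chord immediately before E is D, which is diatonic to both keys: VII in E minor and IV in A major.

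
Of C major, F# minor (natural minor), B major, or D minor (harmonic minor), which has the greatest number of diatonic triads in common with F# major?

B major

Triads of F# major: F# major (I), G# minor (ii), A# minor (iii), B major (IV), C# major (V), D# minor (vi), E# diminished (vii°).
C major shares 0: none.
F# minor (natural minor) shares 0: none.
B major shares 4: F#, G#m, B, D#m.
D minor (harmonic minor) shares 0: none.
The most common triads (4) are shared with B major.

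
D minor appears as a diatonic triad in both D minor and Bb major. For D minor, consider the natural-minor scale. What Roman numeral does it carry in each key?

i in D minor; iii in Bb major

The scale of D minor (natural minor) is D E F G A Bb C; D is degree 1, and the triad built there (D-F-A) is minor, so it is i.
The scale of Bb major is Bb C D Eb F G A; D is degree 3, and the triad built there (D-F-A) is minor, so it is iii.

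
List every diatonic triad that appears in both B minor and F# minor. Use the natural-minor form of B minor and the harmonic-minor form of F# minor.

Triads in B minor (natural minor): Bm (i), C#dim (ii°), D (III), Em (iv), F#m (v), G (VI), A (VII).
Triads in F# minor (harmonic minor): F#m (i), G#dim (ii°), Aaug (III+), Bm (iv), C# (V), D (VI), E#dim (vii°).
Shared triads with their functions: Bm (i in B minor, iv in F# minor); D (III in B minor, VI in F# minor); F#m (v in B minor, i in F# minor).

Bm, D, F#m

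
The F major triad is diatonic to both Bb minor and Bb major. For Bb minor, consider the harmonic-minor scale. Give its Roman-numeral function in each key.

V in Bb minor; V in Bb major

The scale of Bb minor (harmonic minor) is Bb C Db Eb F Gb A; F is degree 5, and the triad built there (F-A-C) is major, so it is V.
The scale of Bb major is Bb C D Eb F G A; F is degree 5, and the triad built there (F-A-C) is major, so it is V.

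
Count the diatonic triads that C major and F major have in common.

Diatonic triads of C major: C major (I), D minor (ii), E minor (iii), F major (IV), G major (V), A minor (vi), B diminished (vii°).
Diatonic triads of F major: F major (I), G minor (ii), A minor (iii), Bb major (IV), C major (V), D minor (vi), E diminished (vii°).
Matching root and quality in both lists: C major, D minor, F major, A minor.
That gives 4 common triads.

4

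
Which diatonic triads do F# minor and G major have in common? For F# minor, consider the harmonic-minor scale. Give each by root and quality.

Bm, D

Triads in F# minor (harmonic minor): F# minor (i), G# diminished (ii°), A augmented (III+), B minor (iv), C# major (V), D major (VI), E# diminished (vii°).
Triads in G major: G major (I), A minor (ii), B minor (iii), C major (IV), D major (V), E minor (vi), F# diminished (vii°).
Shared triads with their functions: B minor (iv in F# minor, iii in G major); D major (VI in F# minor, V in G major).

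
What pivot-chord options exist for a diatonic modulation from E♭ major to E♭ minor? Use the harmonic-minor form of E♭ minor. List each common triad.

Triads in E♭ major: E♭ major (I), F minor (ii), G minor (iii), A♭ major (IV), B♭ major (V), C minor (vi), D diminished (vii°).
Triads in E♭ minor (harmonic minor): E♭ minor (i), F diminished (ii°), G♭ augmented (III+), A♭ minor (iv), B♭ major (V), C♭ major (VI), D diminished (vii°).
Shared triads with their functions: B♭ major (V in E♭ major, V in E♭ minor); D diminished (vii° in E♭ major, vii° in E♭ minor).

B♭, Ddim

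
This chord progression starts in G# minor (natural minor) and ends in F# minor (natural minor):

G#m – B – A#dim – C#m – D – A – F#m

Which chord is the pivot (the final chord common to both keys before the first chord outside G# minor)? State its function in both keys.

Chords diatonic to G# minor: G#m, A#dim, B, C#m, D#m, E, F#.
Reading the progression, the first chord not in that set is D, so the modulation leaves G# minor there.
The chord immediately before D is C#m, which is diatonic to both keys: iv in G# minor and v in F# minor.

C#m — iv in G# minor, v in F# minor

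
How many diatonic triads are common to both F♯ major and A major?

0

Diatonic triads of F♯ major: F♯ (I), G♯m (ii), A♯m (iii), B (IV), C♯ (V), D♯m (vi), E♯dim (vii°).
Diatonic triads of A major: A (I), Bm (ii), C♯m (iii), D (IV), E (V), F♯m (vi), G♯dim (vii°).
No triad has the same root and quality in both keys.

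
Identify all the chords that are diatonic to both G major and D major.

Triads in G major: G (I), Am (ii), Bm (iii), C (IV), D (V), Em (vi), F#dim (vii°).
Triads in D major: D (I), Em (ii), F#m (iii), G (IV), A (V), Bm (vi), C#dim (vii°).
Shared triads with their functions: G (I in G major, IV in D major); Bm (iii in G major, vi in D major); D (V in G major, I in D major); Em (vi in G major, ii in D major).

G, Bm, D, Em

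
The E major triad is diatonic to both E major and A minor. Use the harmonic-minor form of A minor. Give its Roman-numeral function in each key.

I in E major; V in A minor

The scale of E major is E F♯ G♯ A B C♯ D♯; E is degree 1, and the triad built there (E-G♯-B) is major, so it is I.
The scale of A minor (harmonic minor) is A B C D E F G♯; E is degree 5, and the triad built there (E-G♯-B) is major, so it is V.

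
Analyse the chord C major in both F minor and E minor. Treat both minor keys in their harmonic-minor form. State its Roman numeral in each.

V in F minor; VI in E minor

The scale of F minor (harmonic minor) is F G Ab Bb C Db E; C is degree 5, and the triad built there (C-E-G) is major, so it is V.
The scale of E minor (harmonic minor) is E F# G A B C D#; C is degree 6, and the triad built there (C-E-G) is major, so it is VI.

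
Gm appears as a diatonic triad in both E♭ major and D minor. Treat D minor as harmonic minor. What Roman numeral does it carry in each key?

iii in E♭ major; iv in D minor

The scale of E♭ major is E♭ F G A♭ B♭ C D; G is degree 3, and the triad built there (G-B♭-D) is minor, so it is iii.
The scale of D minor (harmonic minor) is D E F G A B♭ C♯; G is degree 4, and the triad built there (G-B♭-D) is minor, so it is iv.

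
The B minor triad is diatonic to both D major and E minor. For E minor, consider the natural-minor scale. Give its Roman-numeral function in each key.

vi in D major; v in E minor

The scale of D major is D E F# G A B C#; B is degree 6, and the triad built there (B-D-F#) is minor, so it is vi.
The scale of E minor (natural minor) is E F# G A B C D; B is degree 5, and the triad built there (B-D-F#) is minor, so it is v.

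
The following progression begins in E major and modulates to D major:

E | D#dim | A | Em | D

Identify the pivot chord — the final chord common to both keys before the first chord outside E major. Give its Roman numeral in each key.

A — IV in E major, V in D major

Chords diatonic to E major: E, F#m, G#m, A, B, C#m, D#dim.
Reading the progression, the first chord not in that set is Em, so the modulation leaves E major there.
The chord immediately before Em is A, which is diatonic to both keys: IV in E major and V in D major.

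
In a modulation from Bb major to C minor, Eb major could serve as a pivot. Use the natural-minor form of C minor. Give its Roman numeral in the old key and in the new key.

The scale of Bb major is Bb C D Eb F G A; Eb is degree 4, and the triad built there (Eb-G-Bb) is major, so it is IV.
The scale of C minor (natural minor) is C D Eb F G Ab Bb; Eb is degree 3, and the triad built there (Eb-G-Bb) is major, so it is III.

IV in Bb major; III in C minor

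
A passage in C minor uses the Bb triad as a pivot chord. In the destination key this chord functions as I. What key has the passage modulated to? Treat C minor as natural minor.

The numeral I denotes a major triad on scale degree 1. With Bb on degree 1, the tonic of the new key is Bb.
Degree 1 carries a major triad in major keys, so the destination is Bb major.
Check: the diatonic triads of Bb major are Bb (I), Cm (ii), Dm (iii), Eb (IV), F (V), Gm (vi), Adim (vii°) — Bb is indeed I.

Bb major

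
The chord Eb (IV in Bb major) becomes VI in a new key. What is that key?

The numeral VI denotes a major triad on scale degree 6. With Eb on degree 6, the tonic of the new key is G.
Degree 6 carries a major triad in minor keys, so the destination is G minor.
Check: the diatonic triads of G minor (natural minor) are Gm (i), Adim (ii°), Bb (III), Cm (iv), Dm (v), Eb (VI), F (VII) — Eb is indeed VI.

G minor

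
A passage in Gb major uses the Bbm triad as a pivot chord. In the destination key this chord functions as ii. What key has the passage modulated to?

Ab major

The numeral ii denotes a minor triad on scale degree 2. With Bb on degree 2, the tonic of the new key is Ab.
Degree 2 carries a minor triad in major keys, so the destination is Ab major.
Check: the diatonic triads of Ab major are Ab (I), Bbm (ii), Cm (iii), Db (IV), Eb (V), Fm (vi), Gdim (vii°) — Bbm is indeed ii.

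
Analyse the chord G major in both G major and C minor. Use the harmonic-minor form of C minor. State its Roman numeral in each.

I in G major; V in C minor

The scale of G major is G A B C D E F#; G is degree 1, and the triad built there (G-B-D) is major, so it is I.
The scale of C minor (harmonic minor) is C D Eb F G Ab B; G is degree 5, and the triad built there (G-B-D) is major, so it is V.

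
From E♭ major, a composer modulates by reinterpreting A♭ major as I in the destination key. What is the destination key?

A♭ major

The numeral I denotes a major triad on scale degree 1. With A♭ on degree 1, the tonic of the new key is A♭.
Degree 1 carries a major triad in major keys, so the destination is A♭ major.
Check: the diatonic triads of A♭ major are A♭ (I), B♭m (ii), Cm (iii), D♭ (IV), E♭ (V), Fm (vi), Gdim (vii°) — A♭ major is indeed I.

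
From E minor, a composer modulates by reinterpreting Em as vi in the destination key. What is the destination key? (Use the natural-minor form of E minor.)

G major

The numeral vi denotes a minor triad on scale degree 6. With E on degree 6, the tonic of the new key is G.
Degree 6 carries a minor triad in major keys, so the destination is G major.
Check: the diatonic triads of G major are G (I), Am (ii), Bm (iii), C (IV), D (V), Em (vi), F#dim (vii°) — Em is indeed vi.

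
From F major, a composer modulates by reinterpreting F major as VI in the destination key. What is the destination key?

A minor

The numeral VI denotes a major triad on scale degree 6. With F on degree 6, the tonic of the new key is A.
Degree 6 carries a major triad in minor keys, so the destination is A minor.
Check: the diatonic triads of A minor (natural minor) are Am (i), Bdim (ii°), C (III), Dm (iv), Em (v), F (VI), G (VII) — F major is indeed VI.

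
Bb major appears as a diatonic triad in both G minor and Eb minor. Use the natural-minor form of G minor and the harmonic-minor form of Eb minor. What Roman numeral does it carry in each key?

The scale of G minor (natural minor) is G A Bb C D Eb F; Bb is degree 3, and the triad built there (Bb-D-F) is major, so it is III.
The scale of Eb minor (harmonic minor) is Eb F Gb Ab Bb Cb D; Bb is degree 5, and the triad built there (Bb-D-F) is major, so it is V.

III in G minor; V in Eb minor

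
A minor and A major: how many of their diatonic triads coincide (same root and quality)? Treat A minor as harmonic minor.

Diatonic triads of A minor (harmonic minor): Am (i), Bdim (ii°), Caug (III+), Dm (iv), E (V), F (VI), G#dim (vii°).
Diatonic triads of A major: A (I), Bm (ii), C#m (iii), D (IV), E (V), F#m (vi), G#dim (vii°).
Matching root and quality in both lists: E, G#dim.
That gives 2 common triads.

2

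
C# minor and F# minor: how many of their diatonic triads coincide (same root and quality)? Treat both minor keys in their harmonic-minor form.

1

Diatonic triads of C# minor (harmonic minor): C#m (i), D#dim (ii°), Eaug (III+), F#m (iv), G# (V), A (VI), B#dim (vii°).
Diatonic triads of F# minor (harmonic minor): F#m (i), G#dim (ii°), Aaug (III+), Bm (iv), C# (V), D (VI), E#dim (vii°).
Matching root and quality in both lists: F#m.
That gives 1 common triad.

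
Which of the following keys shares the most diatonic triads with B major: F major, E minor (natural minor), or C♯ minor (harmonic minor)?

Triads of B major: B major (I), C♯ minor (ii), D♯ minor (iii), E major (IV), F♯ major (V), G♯ minor (vi), A♯ diminished (vii°).
F major shares 0: none.
E minor (natural minor) shares 0: none.
C♯ minor (harmonic minor) shares 1: C♯m.
The most common triads (1) are shared with C♯ minor.

C♯ minor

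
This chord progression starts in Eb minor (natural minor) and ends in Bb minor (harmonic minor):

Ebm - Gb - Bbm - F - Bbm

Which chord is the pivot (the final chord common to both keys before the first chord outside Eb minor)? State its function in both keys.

Chords diatonic to Eb minor: Ebm, Fdim, Gb, Abm, Bbm, Cb, Db.
Reading the progression, the first chord not in that set is F, so the modulation leaves Eb minor there.
The chord immediately before F is Bbm, which is diatonic to both keys: v in Eb minor and i in Bb minor.

Bbm — v in Eb minor, i in Bb minor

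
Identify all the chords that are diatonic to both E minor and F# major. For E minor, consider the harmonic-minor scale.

Triads in E minor (harmonic minor): E minor (i), F# diminished (ii°), G augmented (III+), A minor (iv), B major (V), C major (VI), D# diminished (vii°).
Triads in F# major: F# major (I), G# minor (ii), A# minor (iii), B major (IV), C# major (V), D# minor (vi), E# diminished (vii°).
Shared triads with their functions: B major (V in E minor, IV in F# major).

B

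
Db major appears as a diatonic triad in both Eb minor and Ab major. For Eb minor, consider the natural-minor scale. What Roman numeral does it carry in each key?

The scale of Eb minor (natural minor) is Eb F Gb Ab Bb Cb Db; Db is degree 7, and the triad built there (Db-F-Ab) is major, so it is VII.
The scale of Ab major is Ab Bb C Db Eb F G; Db is degree 4, and the triad built there (Db-F-Ab) is major, so it is IV.

VII in Eb minor; IV in Ab major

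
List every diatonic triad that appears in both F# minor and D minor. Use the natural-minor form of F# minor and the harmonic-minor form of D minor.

Triads in F# minor (natural minor): F#m (i), G#dim (ii°), A (III), Bm (iv), C#m (v), D (VI), E (VII).
Triads in D minor (harmonic minor): Dm (i), Edim (ii°), Faug (III+), Gm (iv), A (V), Bb (VI), C#dim (vii°).
Shared triads with their functions: A (III in F# minor, V in D minor).

A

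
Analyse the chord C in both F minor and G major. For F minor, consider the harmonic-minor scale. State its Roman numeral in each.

V in F minor; IV in G major

The scale of F minor (harmonic minor) is F G Ab Bb C Db E; C is degree 5, and the triad built there (C-E-G) is major, so it is V.
The scale of G major is G A B C D E F#; C is degree 4, and the triad built there (C-E-G) is major, so it is IV.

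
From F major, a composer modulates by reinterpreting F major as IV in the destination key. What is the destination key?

The numeral IV denotes a major triad on scale degree 4. With F on degree 4, the tonic of the new key is C.
Degree 4 carries a major triad in major keys, so the destination is C major.
Check: the diatonic triads of C major are C (I), Dm (ii), Em (iii), F (IV), G (V), Am (vi), Bdim (vii°) — F major is indeed IV.

C major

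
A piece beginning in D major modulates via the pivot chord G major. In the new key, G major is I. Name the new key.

G major

The numeral I denotes a major triad on scale degree 1. With G on degree 1, the tonic of the new key is G.
Degree 1 carries a major triad in major keys, so the destination is G major.
Check: the diatonic triads of G major are G (I), Am (ii), Bm (iii), C (IV), D (V), Em (vi), F#dim (vii°) — G major is indeed I.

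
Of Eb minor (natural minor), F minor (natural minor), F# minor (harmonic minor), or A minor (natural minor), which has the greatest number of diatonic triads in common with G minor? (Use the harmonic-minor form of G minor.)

F minor

Triads of G minor (harmonic minor): Gm (i), Adim (ii°), Bbaug (III+), Cm (iv), D (V), Eb (VI), F#dim (vii°).
Eb minor (natural minor) shares 0: none.
F minor (natural minor) shares 2: Cm, Eb.
F# minor (harmonic minor) shares 1: D.
A minor (natural minor) shares 0: none.
The most common triads (2) are shared with F minor.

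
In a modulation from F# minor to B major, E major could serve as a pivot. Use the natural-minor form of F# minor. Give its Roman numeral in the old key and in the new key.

The scale of F# minor (natural minor) is F# G# A B C# D E; E is degree 7, and the triad built there (E-G#-B) is major, so it is VII.
The scale of B major is B C# D# E F# G# A#; E is degree 4, and the triad built there (E-G#-B) is major, so it is IV.

VII in F# minor; IV in B major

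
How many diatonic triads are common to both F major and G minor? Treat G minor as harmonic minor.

Diatonic triads of F major: F (I), Gm (ii), Am (iii), Bb (IV), C (V), Dm (vi), Edim (vii°).
Diatonic triads of G minor (harmonic minor): Gm (i), Adim (ii°), Bbaug (III+), Cm (iv), D (V), Eb (VI), F#dim (vii°).
Matching root and quality in both lists: Gm.
That gives 1 common triad.

1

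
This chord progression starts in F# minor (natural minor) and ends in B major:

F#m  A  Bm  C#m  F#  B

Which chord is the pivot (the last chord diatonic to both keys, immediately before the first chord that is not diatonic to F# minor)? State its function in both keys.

Chords diatonic to F# minor: F#m, G#dim, A, Bm, C#m, D, E.
Reading the progression, the first chord not in that set is F#, so the modulation leaves F# minor there.
The chord immediately before F# is C#m, which is diatonic to both keys: v in F# minor and ii in B major.

C#m — v in F# minor, ii in B major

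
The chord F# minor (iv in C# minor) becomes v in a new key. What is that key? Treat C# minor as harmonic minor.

B minor

The numeral v denotes a minor triad on scale degree 5. With F# on degree 5, the tonic of the new key is B.
Degree 5 carries a minor triad in natural-minor keys, so the destination is B minor.
Check: the diatonic triads of B minor (natural minor) are Bm (i), C#dim (ii°), D (III), Em (iv), F#m (v), G (VI), A (VII) — F# minor is indeed v.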